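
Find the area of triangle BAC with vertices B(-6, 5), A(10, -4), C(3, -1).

The Shoelace formula computes the area from vertex coordinates by summing cross products.
For vertices (-6,5), (10,-4), (3,-1):
Signed sum = -6*-4 - 10*5 + 10*-1 - 3*-4 + 3*5 - -6*-1
= -26 + 2 + 9 = -15
Area = (1/2)|-15| = 15/2.

15/2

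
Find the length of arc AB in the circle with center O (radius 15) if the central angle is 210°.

Arc length = 2π(15)(7/12) = 35*pi/2

35*pi/2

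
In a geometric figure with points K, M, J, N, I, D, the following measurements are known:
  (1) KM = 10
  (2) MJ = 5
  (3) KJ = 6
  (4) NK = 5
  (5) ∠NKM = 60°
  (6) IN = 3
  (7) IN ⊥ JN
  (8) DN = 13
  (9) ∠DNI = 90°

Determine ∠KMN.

Step 1: By the law of cosines on triangle MKN: MN² = 10² + 5² − 2·10·5·cos(60°) = 75, so MN = 5·√3.
Step 2: By the inverse law of cosines on triangle KMN: cos(∠KMN) = (10² + (5·√3)² − 5²) / (2·10·5·√3) = 150/173.21 = 0.866, so ∠KMN = 30°.

Therefore, the measure of angle ∠KMN = 30°.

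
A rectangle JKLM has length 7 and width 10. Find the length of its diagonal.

A rectangle's diagonal splits it into two right triangles, with the diagonal as the hypotenuse.
By the Pythagorean theorem, d^2 = 7^2 + 10^2 = 149.
Therefore d = sqrt(149).

sqrt(149)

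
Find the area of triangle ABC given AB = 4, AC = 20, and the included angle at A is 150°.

Area = (1/2)(4)(20) sin(150°) = (1/2)(4)(20)(1/2) = 20

20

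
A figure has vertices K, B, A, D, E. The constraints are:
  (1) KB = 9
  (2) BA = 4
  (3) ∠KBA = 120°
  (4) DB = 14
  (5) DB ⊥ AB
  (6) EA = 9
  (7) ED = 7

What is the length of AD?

Step 1: By the law of cosines on triangle ABD: AD² = 4² + 14² − 2·4·14·cos(90°) = 212, so AD = 2·√53.

Therefore, the length of AD = 2·√53.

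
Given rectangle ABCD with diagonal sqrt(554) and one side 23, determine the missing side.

Using the Pythagorean theorem: d^2 = a^2 + b^2
b^2 = d^2 - a^2
b^2 = 554 - 529
b^2 = 25
b = sqrt(25) = 5

5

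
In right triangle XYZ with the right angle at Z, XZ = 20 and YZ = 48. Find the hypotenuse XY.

In a right triangle, the square of the hypotenuse equals the sum of the squares of the two legs.
The legs are 20 and 48, so the hypotenuse = sqrt(400 + 2304) = sqrt(2704) = 52.

52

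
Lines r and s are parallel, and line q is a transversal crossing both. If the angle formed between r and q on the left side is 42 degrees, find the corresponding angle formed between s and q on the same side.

When a transversal crosses parallel lines, angles in the same position at each intersection are called corresponding angles.
These are always equal, so the answer is 42 degrees.

42 degrees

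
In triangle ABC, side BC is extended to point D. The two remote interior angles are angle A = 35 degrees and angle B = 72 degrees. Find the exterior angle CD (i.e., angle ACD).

The interior angle at C is 180 - 35 - 72 = 73 degrees.
The exterior angle and interior angle at C are supplementary:
Exterior angle = 180 - 73 = 107 degrees.

107 degrees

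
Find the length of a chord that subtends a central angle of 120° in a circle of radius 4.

Drop a perpendicular from the center to the chord, bisecting both the chord and the central angle.
Each half-chord = r sin(θ/2) = 4 sin(60°).
The full chord = 2 × 4 × sin(60°) = 4*sqrt(3).

4*sqrt(3)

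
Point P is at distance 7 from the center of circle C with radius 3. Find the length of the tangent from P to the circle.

tangent = √(d² - r²) = √(7² - 3²) = √(49 - 9) = √40 = 2*sqrt(10)

2*sqrt(10)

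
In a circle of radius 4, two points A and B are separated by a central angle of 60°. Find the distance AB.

Chord length = 2r sin(θ/2)
= 2 × 4 × sin(60°/2)
= 2 × 4 × sin(30°)
= 4

4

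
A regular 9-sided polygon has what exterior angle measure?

Each exterior angle of a regular n-gon is 360 / n.
For n = 9: 360 / 9 = 40 degrees.

40 degrees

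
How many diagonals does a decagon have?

Total line segments between 10 vertices = C(10,2) = 45.
Subtract the 10 sides: 45 - 10 = 35 diagonals.

35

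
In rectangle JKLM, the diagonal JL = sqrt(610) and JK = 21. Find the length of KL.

The diagonal of a rectangle forms a right triangle with the two sides.
Rearranging the Pythagorean theorem: missing side = sqrt(d^2 - known^2).
= sqrt(610 - 441) = sqrt(169) = 13.

13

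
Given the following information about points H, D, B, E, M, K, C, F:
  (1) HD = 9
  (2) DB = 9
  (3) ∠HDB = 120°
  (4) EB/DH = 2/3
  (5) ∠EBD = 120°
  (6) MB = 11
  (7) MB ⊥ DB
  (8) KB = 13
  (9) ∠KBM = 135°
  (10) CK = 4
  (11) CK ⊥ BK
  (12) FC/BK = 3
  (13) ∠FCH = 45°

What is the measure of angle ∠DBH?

Step 1: By the law of cosines on triangle BDH: BH² = 9² + 9² − 2·9·9·cos(120°) = 243, so BH = 9·√3.
Step 2: By the inverse law of cosines on triangle DBH: cos(∠DBH) = (9² + (9·√3)² − 9²) / (2·9·9·√3) = 243/280.59 = 0.866, so ∠DBH = 30°.

Therefore, the measure of angle ∠DBH = 30°.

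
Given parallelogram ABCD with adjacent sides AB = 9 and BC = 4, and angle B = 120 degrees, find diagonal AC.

Law of cosines: d^2 = 9^2 + 4^2 - 2(9)(4)cos(120°) = 133, so d = sqrt(133).

sqrt(133)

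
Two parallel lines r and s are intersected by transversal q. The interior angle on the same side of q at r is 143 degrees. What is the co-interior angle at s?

Co-interior (same-side interior) angles are between the parallel lines on the same side of the transversal.
Unlike corresponding or alternate interior angles, they are supplementary rather than equal.
So the angle = 180 - 143 = 37 degrees.

37 degrees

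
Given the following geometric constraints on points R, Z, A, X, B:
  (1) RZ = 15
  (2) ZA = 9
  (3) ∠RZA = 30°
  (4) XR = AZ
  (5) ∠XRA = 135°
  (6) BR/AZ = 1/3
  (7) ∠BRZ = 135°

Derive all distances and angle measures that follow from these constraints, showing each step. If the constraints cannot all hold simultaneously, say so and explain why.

The constraints are consistent.

From the given relations:
  XR = AZ = 9
  BR = 1/3·AZ = 1/3·9 = 3

Step 1: From RZ = 15, ZA = 9, and ∠RZA = 30°, by the law of cosines:
  RA² = RZ² + ZA² - 2·RZ·ZA·cos(30°) = 225 + 81 - 233.8 = 72.17
  RA ≈ 8.5

Step 2: From ZR = 15, RB = 3, and ∠ZRB = 135°, by the law of cosines:
  ZB² = ZR² + RB² - 2·ZR·RB·cos(135°) = 225 + 9 + 63.64 = 297.6
  ZB ≈ 17.25

Step 3: From AR = 8.5, RX = 9, and ∠ARX = 135°, by the law of cosines:
  AX² = AR² + RX² - 2·AR·RX·cos(135°) = 72.17 + 81 + 108.1 = 261.3
  AX ≈ 16.16

Step 4: From RA = 8.5, RZ = 15, AZ = 9, by the inverse law of cosines:
  cos(∠ARZ) = (RA² + RZ² - AZ²) / (2·RA·RZ)
  ∠ARZ = 31.98°

Step 5: From ZB = 17.25, ZR = 15, BR = 3, by the inverse law of cosines:
  cos(∠BZR) = (ZB² + ZR² - BR²) / (2·ZB·ZR)
  ∠BZR = 7.06°

Step 6: From AR = 8.5, AZ = 9, RZ = 15, by the inverse law of cosines:
  cos(∠RAZ) = (AR² + AZ² - RZ²) / (2·AR·AZ)
  ∠RAZ = 118.02°

Step 7: From BR = 3, BZ = 17.25, RZ = 15, by the inverse law of cosines:
  cos(∠RBZ) = (BR² + BZ² - RZ²) / (2·BR·BZ)
  ∠RBZ = 37.94°

Step 8: From AR = 8.5, AX = 16.16, RX = 9, by the inverse law of cosines:
  cos(∠RAX) = (AR² + AX² - RX²) / (2·AR·AX)
  ∠RAX = 23.18°

Step 9: From XA = 16.16, XR = 9, AR = 8.5, by the inverse law of cosines:
  cos(∠AXR) = (XA² + XR² - AR²) / (2·XA·XR)
  ∠AXR = 21.82°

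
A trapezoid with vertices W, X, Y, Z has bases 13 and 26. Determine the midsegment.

The midsegment (median) of a trapezoid connects the midpoints of the non-parallel sides.
Its length is the average of the two bases: (13 + 26) / 2 = 39/2.

39/2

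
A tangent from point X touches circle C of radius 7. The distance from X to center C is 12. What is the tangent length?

The tangent, radius, and line from the external point to the center form a right triangle.
The right angle is where the tangent meets the radius.
By the Pythagorean theorem: tangent² + 7² = 12²
tangent² = 144 - 49 = 95
tangent = sqrt(95)

sqrt(95)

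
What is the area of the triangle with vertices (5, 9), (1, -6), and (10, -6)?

Using the Shoelace formula for a triangle:
Area = (1/2)|x0(y1 - y2) + x1(y2 - y0) + x2(y0 - y1)|
Area = (1/2)|5(-6 - -6) + 1(-6 - 9) + 10(9 - -6)|
Area = (1/2)|0 + -15 + 150|
Area = (1/2)|135|
Area = (1/2)(135)
Area = 135/2

135/2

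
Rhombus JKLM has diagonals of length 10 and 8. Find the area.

Area = (10 * 8) / 2 = 80 / 2 = 40

40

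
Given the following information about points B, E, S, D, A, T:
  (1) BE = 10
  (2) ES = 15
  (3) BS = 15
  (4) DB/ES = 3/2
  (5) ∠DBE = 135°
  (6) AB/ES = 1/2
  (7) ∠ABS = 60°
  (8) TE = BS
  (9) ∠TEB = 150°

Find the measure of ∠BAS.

From the given relations: AB = 1/2·ES = 1/2·15 ≈ 7.5.
Step 1: By the law of cosines on triangle ABS: AS² = 7.5² + 15² − 2·7.5·15·cos(60°) = 168.75, so AS ≈ 12.99.
Step 2: By the inverse law of cosines on triangle BAS: cos(∠BAS) = (7.5² + 12.99² − 15²) / (2·7.5·12.99) = 0/194.86 = 0, so ∠BAS = 90°.

Therefore, the measure of angle ∠BAS = 90°.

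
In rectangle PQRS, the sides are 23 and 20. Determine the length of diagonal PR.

A rectangle's diagonal splits it into two right triangles, with the diagonal as the hypotenuse.
By the Pythagorean theorem, d^2 = 23^2 + 20^2 = 929.
Therefore d = sqrt(929).

sqrt(929)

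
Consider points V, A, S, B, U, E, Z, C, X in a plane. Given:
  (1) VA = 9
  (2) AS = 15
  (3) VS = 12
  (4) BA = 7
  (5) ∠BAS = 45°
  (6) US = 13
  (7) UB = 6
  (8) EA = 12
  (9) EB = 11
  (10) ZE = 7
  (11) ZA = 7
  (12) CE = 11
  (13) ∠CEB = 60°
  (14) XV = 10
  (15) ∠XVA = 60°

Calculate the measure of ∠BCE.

Step 1: By the law of cosines on triangle CEB: CB² = 11² + 11² − 2·11·11·cos(60°) = 121, so CB = 11.
Step 2: By the inverse law of cosines on triangle BCE: cos(∠BCE) = (11² + 11² − 11²) / (2·11·11) = 121/242 = 0.5, so ∠BCE = 60°.

Therefore, the measure of angle ∠BCE = 60°.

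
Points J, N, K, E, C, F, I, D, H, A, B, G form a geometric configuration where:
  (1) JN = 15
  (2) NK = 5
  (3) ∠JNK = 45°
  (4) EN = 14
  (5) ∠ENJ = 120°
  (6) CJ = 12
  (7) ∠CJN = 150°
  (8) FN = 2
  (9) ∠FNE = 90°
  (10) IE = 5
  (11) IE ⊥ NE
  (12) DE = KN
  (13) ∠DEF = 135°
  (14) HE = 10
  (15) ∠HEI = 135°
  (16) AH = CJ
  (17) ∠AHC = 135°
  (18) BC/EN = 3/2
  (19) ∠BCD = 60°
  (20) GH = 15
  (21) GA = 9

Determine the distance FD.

From the given relations: DE = KN = 5.
Step 1: By the law of cosines on triangle ENF: EF² = 14² + 2² − 2·14·2·cos(90°) = 200, so EF = 10·√2.
Step 2: By the law of cosines on triangle FED: FD² = (10·√2)² + 5² − 2·10·√2·5·cos(135°) = 325, so FD = 5·√13.

Therefore, the length of FD = 5·√13.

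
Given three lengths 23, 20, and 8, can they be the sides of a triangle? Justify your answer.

Check all three triangle inequalities:
23 + 20 = 43 > 8 ✓
23 + 8 = 31 > 20 ✓
20 + 8 = 28 > 23 ✓
All conditions hold, so these sides form a valid triangle.

Yes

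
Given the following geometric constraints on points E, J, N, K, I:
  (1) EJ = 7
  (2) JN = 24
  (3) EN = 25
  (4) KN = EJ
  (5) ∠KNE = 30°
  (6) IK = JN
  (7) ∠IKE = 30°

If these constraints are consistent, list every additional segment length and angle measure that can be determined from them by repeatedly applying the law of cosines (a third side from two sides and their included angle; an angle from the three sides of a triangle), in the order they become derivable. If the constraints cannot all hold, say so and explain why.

The constraints are consistent. Derivable facts, in order:
After 1 step:
- EK ≈ 19.26
- ∠EJN = 90°
- ∠ENJ = 16.26°
- ∠JEN = 73.74°
After 2 steps:
- EI ≈ 12.1
- ∠EKN = 139.53°
- ∠KEN = 10.47°
After 3 steps:
- ∠EIK = 52.75°
- ∠IEK = 97.25°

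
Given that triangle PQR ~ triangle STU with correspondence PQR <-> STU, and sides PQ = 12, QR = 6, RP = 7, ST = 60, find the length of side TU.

k = 60/12 = 5. TU = 5 * 6 = 30.

30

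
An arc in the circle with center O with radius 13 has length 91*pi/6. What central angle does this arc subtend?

θ = 360 × 91*pi/6 / (2π × 13) = 210° (rearranging arc length formula).

210°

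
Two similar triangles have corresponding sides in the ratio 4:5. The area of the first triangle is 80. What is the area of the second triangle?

The ratio of areas of similar triangles = (side ratio)^2.
Side ratio = 4:5, so area ratio = 16:25.
Area of the second triangle / Area of the first triangle = 25/16
Area of the second triangle = 80 * 25/16 = 125

125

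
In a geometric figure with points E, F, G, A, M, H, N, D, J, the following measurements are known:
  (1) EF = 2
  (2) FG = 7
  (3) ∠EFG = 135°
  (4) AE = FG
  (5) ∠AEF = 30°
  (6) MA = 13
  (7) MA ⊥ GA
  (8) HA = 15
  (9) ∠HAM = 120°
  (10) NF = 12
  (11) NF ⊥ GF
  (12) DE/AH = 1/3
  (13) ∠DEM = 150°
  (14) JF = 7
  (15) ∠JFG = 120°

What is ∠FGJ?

Step 1: By the law of cosines on triangle GFJ: GJ² = 7² + 7² − 2·7·7·cos(120°) = 147, so GJ = 7·√3.
Step 2: By the inverse law of cosines on triangle FGJ: cos(∠FGJ) = (7² + (7·√3)² − 7²) / (2·7·7·√3) = 147/169.74 = 0.866, so ∠FGJ = 30°.

Therefore, the measure of angle ∠FGJ = 30°.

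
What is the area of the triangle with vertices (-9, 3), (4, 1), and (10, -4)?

Shoelace: Area = (1/2)|-9(1--4) + 4(-4-3) + 10(3-1)| = (1/2)(53) = 53/2

53/2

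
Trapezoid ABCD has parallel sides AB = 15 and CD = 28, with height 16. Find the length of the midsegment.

The midsegment (median) of a trapezoid connects the midpoints of the non-parallel sides.
Its length is the average of the two bases: (15 + 28) / 2 = 43/2.

43/2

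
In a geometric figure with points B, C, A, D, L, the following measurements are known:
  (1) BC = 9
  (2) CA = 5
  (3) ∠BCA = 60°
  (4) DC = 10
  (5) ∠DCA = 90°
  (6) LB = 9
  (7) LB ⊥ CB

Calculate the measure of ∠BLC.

Step 1: By the law of cosines on triangle LBC: LC² = 9² + 9² − 2·9·9·cos(90°) = 162, so LC = 9·√2.
Step 2: By the inverse law of cosines on triangle BLC: cos(∠BLC) = (9² + (9·√2)² − 9²) / (2·9·9·√2) = 162/229.1 = 0.7071, so ∠BLC = 45°.

Therefore, the measure of angle ∠BLC = 45°.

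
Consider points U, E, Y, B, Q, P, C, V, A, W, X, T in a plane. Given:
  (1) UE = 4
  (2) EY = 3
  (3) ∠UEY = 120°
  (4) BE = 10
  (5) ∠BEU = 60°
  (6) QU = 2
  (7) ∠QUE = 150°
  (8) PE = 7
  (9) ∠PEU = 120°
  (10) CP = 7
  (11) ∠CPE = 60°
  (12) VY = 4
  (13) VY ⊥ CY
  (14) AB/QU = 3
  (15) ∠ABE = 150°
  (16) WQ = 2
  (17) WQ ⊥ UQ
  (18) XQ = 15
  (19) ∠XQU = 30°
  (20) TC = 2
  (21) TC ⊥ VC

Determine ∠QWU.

Step 1: By the law of cosines on triangle WQU: WU² = 2² + 2² − 2·2·2·cos(90°) = 8, so WU = 2·√2.
Step 2: By the inverse law of cosines on triangle QWU: cos(∠QWU) = (2² + (2·√2)² − 2²) / (2·2·2·√2) = 8/11.31 = 0.7071, so ∠QWU = 45°.

Therefore, the measure of angle ∠QWU = 45°.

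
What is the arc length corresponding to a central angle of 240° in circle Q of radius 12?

The full circumference is 2πr = 2π(12) = 24*pi.
The arc spans 240° out of 360°, which is a fraction of 2/3.
Arc length = 24*pi × 2/3 = 16*pi.

16*pi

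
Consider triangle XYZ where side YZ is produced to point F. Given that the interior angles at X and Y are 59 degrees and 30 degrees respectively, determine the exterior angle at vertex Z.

By the exterior angle theorem, an exterior angle of a triangle equals the sum of the two remote interior angles.
Exterior angle = angle X + angle Y
Exterior angle = 59 + 30 = 89 degrees

89 degrees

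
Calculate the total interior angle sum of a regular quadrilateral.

The sum of interior angles of an n-sided polygon is (n - 2) * 180.
For n = 4: (4 - 2) * 180 = 2 * 180 = 360 degrees.

360 degrees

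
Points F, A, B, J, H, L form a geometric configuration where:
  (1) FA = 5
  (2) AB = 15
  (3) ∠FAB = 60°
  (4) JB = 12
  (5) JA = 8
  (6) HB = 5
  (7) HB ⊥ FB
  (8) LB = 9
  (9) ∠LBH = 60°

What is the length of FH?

Step 1: By the law of cosines on triangle BAF: BF² = 15² + 5² − 2·15·5·cos(60°) = 175, so BF = 5·√7.
Step 2: By the law of cosines on triangle FBH: FH² = (5·√7)² + 5² − 2·5·√7·5·cos(90°) = 200, so FH = 10·√2.

Therefore, the length of FH = 10·√2.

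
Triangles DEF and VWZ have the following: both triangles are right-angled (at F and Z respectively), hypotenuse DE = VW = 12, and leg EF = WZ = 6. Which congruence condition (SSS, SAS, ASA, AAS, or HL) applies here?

The given information provides:
both triangles are right-angled (at F and Z respectively), hypotenuse DE = VW = 12, and leg EF = WZ = 6
This matches the HL congruence theorem.
The hypotenuse and one leg of two right triangles are equal (Hypotenuse-Leg).

HL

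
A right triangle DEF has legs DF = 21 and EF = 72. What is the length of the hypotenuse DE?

In a right triangle, the square of the hypotenuse equals the sum of the squares of the two legs.
The legs are 21 and 72, so the hypotenuse = sqrt(441 + 5184) = sqrt(5625) = 75.

75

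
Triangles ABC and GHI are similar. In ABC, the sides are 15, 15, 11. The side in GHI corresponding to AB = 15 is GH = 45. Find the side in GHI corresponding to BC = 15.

Since the triangles are similar, the ratio of corresponding sides is constant.
Scale factor k = GH / AB = 45 / 15 = 3
HI = k * BC = 3 * 15 = 45

45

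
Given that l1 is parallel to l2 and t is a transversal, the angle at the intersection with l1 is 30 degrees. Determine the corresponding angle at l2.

Corresponding angles are equal: 30 degrees.

30 degrees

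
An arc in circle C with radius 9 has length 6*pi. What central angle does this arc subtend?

The full circumference is 2πr = 18*pi.
The arc is 6*pi / 18*pi = 1/3 of the full circle.
So the central angle = 1/3 × 360° = 120°.

120°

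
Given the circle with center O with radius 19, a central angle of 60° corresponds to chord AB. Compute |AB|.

Chord = 2(19) sin(30°) = 19

19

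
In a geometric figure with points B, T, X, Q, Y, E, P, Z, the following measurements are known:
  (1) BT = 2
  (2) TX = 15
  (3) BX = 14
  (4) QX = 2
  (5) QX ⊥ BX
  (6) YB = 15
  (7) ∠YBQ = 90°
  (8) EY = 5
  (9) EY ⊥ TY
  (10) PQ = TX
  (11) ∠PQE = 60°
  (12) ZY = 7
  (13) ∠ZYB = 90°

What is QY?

Step 1: By the law of cosines on triangle BXQ: BQ² = 14² + 2² − 2·14·2·cos(90°) = 200, so BQ = 10·√2.
Step 2: By the law of cosines on triangle QBY: QY² = (10·√2)² + 15² − 2·10·√2·15·cos(90°) = 425, so QY = 5·√17.

Therefore, the length of QY = 5·√17.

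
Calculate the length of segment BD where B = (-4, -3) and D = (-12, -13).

d = sqrt((-12 - -4)^2 + (-13 - -3)^2)
d = sqrt(-8^2 + -10^2)
d = sqrt(64 + 100)
d = sqrt(164) = 2*sqrt(41)

2*sqrt(41)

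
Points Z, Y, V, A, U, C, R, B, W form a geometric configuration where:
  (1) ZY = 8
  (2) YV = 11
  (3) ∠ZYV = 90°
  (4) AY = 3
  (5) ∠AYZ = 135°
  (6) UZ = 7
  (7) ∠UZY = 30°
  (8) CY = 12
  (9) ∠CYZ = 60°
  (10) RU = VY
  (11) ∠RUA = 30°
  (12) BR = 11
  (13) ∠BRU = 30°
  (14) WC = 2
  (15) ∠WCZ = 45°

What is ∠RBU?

From the given relations: RU = VY = 11.
Step 1: By the law of cosines on triangle BRU: BU² = 11² + 11² − 2·11·11·cos(30°) = 32.42, so BU ≈ 5.69.
Step 2: By the inverse law of cosines on triangle RBU: cos(∠RBU) = (11² + 5.69² − 11²) / (2·11·5.69) = 32.42/125.27 = 0.2588, so ∠RBU = 75°.

Therefore, the measure of angle ∠RBU = 75°.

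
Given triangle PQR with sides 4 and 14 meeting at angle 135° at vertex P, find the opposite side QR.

When two sides and the included angle are known, the law of cosines gives the third side.
c^2 = a^2 + b^2 - 2ab cos(C) generalizes the Pythagorean theorem to non-right triangles.
Here: QR^2 = 16 + 196 - 112*(-sqrt(2)/2) = 56*sqrt(2) + 212
QR = 2*sqrt(14*sqrt(2) + 53)

2*sqrt(14*sqrt(2) + 53)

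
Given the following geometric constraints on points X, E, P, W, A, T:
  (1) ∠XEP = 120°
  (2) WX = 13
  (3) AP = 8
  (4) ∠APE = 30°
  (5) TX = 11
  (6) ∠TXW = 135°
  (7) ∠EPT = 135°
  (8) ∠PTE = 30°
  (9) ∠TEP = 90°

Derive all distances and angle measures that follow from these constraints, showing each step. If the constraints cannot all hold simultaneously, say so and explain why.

These constraints are not satisfiable: (7), (8) and (9) are the three interior angles of triangle EPT, which must sum to 180°, but 135° + 30° + 90° = 255°. No planar figure meets all of them, so nothing further can be derived.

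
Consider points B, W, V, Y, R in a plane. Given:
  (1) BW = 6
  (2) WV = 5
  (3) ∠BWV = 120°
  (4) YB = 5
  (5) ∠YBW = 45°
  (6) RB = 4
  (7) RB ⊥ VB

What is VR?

Step 1: By the law of cosines on triangle BWV: BV² = 6² + 5² − 2·6·5·cos(120°) = 91, so BV = √91.
Step 2: By the law of cosines on triangle VBR: VR² = √91² + 4² − 2·√91·4·cos(90°) = 107, so VR = √107.

Therefore, the length of VR = √107.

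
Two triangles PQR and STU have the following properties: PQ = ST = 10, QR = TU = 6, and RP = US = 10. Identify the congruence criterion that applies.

Consider the given information: PQ = ST = 10, QR = TU = 6, and RP = US = 10
This is not SAS or HL: SAS requires two sides and the included angle between them. HL only applies to right triangles with matching hypotenuse and leg.
The correct criterion is SSS. All three pairs of corresponding sides are equal (Side-Side-Side).

SSS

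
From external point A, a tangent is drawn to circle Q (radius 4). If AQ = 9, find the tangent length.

Let T be the point of tangency. Then QT ⊥ AT (radius ⊥ tangent).
In right triangle QTA: QA² = QT² + AT²
9² = 4² + AT²
AT² = 65, AT = sqrt(65)

sqrt(65)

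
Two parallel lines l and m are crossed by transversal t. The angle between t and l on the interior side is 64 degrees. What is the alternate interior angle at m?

Alternate interior angles formed by parallel lines and a transversal are equal.
The given angle is 64 degrees.
The alternate interior angle = 64 degrees.

64 degrees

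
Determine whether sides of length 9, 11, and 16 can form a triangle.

Sort the sides: 9, 11, 16.
It suffices to check that the sum of the two smallest exceeds the largest:
9 + 11 = 20 > 16. ✓
Yes, a valid triangle can be formed.

Yes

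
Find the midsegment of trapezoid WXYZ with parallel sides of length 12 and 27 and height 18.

The midsegment (median) of a trapezoid connects the midpoints of the non-parallel sides.
Its length is the average of the two bases: (12 + 27) / 2 = 39/2.

39/2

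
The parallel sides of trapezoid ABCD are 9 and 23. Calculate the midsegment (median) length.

midsegment = (9 + 23) / 2 = 32 / 2 = 16

16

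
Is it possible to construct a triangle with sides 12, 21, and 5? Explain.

Check the triangle inequality: 12 + 5 = 17 ≤ 21.
Since the sum of two sides does not exceed the third, no triangle can be formed.

No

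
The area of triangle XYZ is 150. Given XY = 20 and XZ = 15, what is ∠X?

Area = (1/2) * a * b * sin(C)
sin(C) = 2 * Area / (a * b)
sin(C) = 2 * 150 / (20 * 15)
sin(C) = 1
C = arcsin(1) = 90°

90°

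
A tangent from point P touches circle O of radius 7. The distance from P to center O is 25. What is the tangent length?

tangent = √(d² - r²) = √(25² - 7²) = √(625 - 49) = √576 = 24

24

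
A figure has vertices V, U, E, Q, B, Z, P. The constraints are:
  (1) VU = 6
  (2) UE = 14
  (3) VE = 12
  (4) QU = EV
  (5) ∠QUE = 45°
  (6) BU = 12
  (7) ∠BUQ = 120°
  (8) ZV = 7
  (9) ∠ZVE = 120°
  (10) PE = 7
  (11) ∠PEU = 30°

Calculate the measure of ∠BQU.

From the given relations: QU = EV = 12.
Step 1: By the law of cosines on triangle QUB: QB² = 12² + 12² − 2·12·12·cos(120°) = 432, so QB = 12·√3.
Step 2: By the inverse law of cosines on triangle BQU: cos(∠BQU) = ((12·√3)² + 12² − 12²) / (2·12·√3·12) = 432/498.83 = 0.866, so ∠BQU = 30°.

Therefore, the measure of angle ∠BQU = 30°.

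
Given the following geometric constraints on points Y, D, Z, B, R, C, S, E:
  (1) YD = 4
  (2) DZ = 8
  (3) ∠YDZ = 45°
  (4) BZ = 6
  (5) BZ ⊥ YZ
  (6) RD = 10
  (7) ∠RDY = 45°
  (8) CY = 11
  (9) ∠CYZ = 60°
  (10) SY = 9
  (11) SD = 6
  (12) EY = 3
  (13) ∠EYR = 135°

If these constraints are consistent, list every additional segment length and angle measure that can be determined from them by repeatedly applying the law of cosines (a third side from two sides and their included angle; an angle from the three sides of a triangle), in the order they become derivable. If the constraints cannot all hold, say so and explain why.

The constraints are consistent. Derivable facts, in order:
After 1 step:
- YR ≈ 7.71
- YZ ≈ 5.89
- ∠DSY = 20.74°
- ∠DYS = 32.09°
- ∠SDY = 127.17°
After 2 steps:
- RE ≈ 10.06
- YB ≈ 8.41
- ZC ≈ 9.53
- ∠DRY = 21.52°
- ∠DYR = 113.48°
- ∠DYZ = 106.32°
- ∠DZY = 28.68°
After 3 steps:
- ∠BYZ = 45.51°
- ∠CZY = 87.63°
- ∠ERY = 12.18°
- ∠REY = 32.82°
- ∠YBZ = 44.49°
- ∠YCZ = 32.37°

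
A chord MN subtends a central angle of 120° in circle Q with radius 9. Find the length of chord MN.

Chord = 2(9) sin(60°) = 9*sqrt(3)

9*sqrt(3)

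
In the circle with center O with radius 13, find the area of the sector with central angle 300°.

Sector area = π(13²)(5/6) = 845*pi/6

845*pi/6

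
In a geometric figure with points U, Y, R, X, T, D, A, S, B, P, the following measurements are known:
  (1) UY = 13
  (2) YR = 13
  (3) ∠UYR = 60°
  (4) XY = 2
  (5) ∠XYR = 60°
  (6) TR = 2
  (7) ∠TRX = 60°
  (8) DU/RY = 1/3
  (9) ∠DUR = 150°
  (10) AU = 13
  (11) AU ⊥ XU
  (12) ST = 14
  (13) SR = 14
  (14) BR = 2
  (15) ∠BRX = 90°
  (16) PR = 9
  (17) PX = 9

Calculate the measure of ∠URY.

Step 1: By the law of cosines on triangle RYU: RU² = 13² + 13² − 2·13·13·cos(60°) = 169, so RU = 13.
Step 2: By the inverse law of cosines on triangle URY: cos(∠URY) = (13² + 13² − 13²) / (2·13·13) = 169/338 = 0.5, so ∠URY = 60°.

Therefore, the measure of angle ∠URY = 60°.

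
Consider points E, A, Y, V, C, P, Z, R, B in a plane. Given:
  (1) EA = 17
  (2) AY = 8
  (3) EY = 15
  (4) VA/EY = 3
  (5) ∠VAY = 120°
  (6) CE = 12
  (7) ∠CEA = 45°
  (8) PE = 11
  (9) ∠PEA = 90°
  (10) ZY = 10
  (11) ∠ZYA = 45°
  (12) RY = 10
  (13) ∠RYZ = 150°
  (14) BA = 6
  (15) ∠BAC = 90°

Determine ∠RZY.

Step 1: By the law of cosines on triangle ZYR: ZR² = 10² + 10² − 2·10·10·cos(150°) = 373.21, so ZR ≈ 19.32.
Step 2: By the inverse law of cosines on triangle RZY: cos(∠RZY) = (19.32² + 10² − 10²) / (2·19.32·10) = 373.21/386.37 = 0.9659, so ∠RZY = 15°.

Therefore, the measure of angle ∠RZY = 15°.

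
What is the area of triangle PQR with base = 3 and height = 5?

A triangle's area is half the area of a rectangle with the same base and height.
Area = (1/2) * 3 * 5 = 15/2.

15/2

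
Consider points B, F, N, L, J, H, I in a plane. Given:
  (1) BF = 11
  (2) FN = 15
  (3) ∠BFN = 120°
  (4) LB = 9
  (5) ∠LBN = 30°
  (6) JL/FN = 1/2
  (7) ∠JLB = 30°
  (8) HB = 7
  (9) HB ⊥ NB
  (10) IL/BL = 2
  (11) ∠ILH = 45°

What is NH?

Step 1: By the law of cosines on triangle BFN: BN² = 11² + 15² − 2·11·15·cos(120°) = 511, so BN ≈ 22.61.
Step 2: By the law of cosines on triangle NBH: NH² = 22.61² + 7² − 2·22.61·7·cos(90°) = 560, so NH = 4·√35.

Therefore, the length of NH = 4·√35.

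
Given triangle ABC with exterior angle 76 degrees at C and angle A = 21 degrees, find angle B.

The exterior angle theorem states that an exterior angle equals the sum of the two non-adjacent interior angles.
So 76 = 21 + angle B, which gives angle B = 76 - 21 = 55 degrees.

55 degrees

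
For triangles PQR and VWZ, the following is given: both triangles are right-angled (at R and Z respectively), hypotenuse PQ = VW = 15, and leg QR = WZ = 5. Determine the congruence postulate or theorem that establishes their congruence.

Consider the given information: both triangles are right-angled (at R and Z respectively), hypotenuse PQ = VW = 15, and leg QR = WZ = 5
This is not SSS or ASA: SSS requires all three pairs of sides, but we don't have that. ASA requires two angles and the side between them.
The correct criterion is HL. The hypotenuse and one leg of two right triangles are equal (Hypotenuse-Leg).

HL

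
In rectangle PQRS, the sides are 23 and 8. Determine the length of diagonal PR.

Using the Pythagorean theorem:
d² = 23² + 8² = 529 + 64 = 593
d = sqrt(593)

sqrt(593)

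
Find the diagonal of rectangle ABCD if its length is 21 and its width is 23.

d = sqrt(21^2 + 23^2) = sqrt(970)

sqrt(970)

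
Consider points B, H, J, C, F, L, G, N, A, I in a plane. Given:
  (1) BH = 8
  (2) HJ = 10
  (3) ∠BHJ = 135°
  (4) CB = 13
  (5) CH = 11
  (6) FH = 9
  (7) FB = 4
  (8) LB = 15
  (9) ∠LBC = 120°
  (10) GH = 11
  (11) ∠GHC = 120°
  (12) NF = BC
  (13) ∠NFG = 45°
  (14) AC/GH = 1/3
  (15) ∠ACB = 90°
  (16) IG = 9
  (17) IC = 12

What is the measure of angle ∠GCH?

Step 1: By the law of cosines on triangle CHG: CG² = 11² + 11² − 2·11·11·cos(120°) = 363, so CG = 11·√3.
Step 2: By the inverse law of cosines on triangle GCH: cos(∠GCH) = ((11·√3)² + 11² − 11²) / (2·11·√3·11) = 363/419.16 = 0.866, so ∠GCH = 30°.

Therefore, the measure of angle ∠GCH = 30°.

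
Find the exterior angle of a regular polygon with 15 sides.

Each exterior angle of a regular n-gon is 360 / n.
For n = 15: 360 / 15 = 24 degrees.

24 degrees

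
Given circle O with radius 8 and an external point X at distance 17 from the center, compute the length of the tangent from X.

Let T be the point of tangency. Then OT ⊥ XT (radius ⊥ tangent).
In right triangle OTX: OX² = OT² + XT²
17² = 8² + XT²
XT² = 225, XT = 15

15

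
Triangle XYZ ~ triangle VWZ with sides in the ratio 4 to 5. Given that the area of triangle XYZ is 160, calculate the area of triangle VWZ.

For similar figures, the area ratio equals the square of the side ratio.
Side ratio (XYZ to VWZ) = 4:5, so area ratio = 4^2:5^2 = 16:25.
If the area of XYZ is 160, then the area of VWZ = 160 * (25/16) = 250.

250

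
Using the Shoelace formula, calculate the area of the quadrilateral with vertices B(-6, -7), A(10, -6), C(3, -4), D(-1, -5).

The Shoelace formula works by pairing each vertex with the next (cycling back to the first).
For each pair, compute x_i*y_(i+1) - x_(i+1)*y_i:
  (-6*-6 - 10*-7) = 106
  (10*-4 - 3*-6) = -22
  (3*-5 - -1*-4) = -19
  (-1*-7 - -6*-5) = -23
Taking half the absolute value of the total: Area = (1/2)(42) = 21.

21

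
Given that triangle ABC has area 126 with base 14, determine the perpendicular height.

Area = (1/2) * base * height
height = 2 * Area / base
height = 2 * 126 / 14
height = 252 / 14
height = 18

18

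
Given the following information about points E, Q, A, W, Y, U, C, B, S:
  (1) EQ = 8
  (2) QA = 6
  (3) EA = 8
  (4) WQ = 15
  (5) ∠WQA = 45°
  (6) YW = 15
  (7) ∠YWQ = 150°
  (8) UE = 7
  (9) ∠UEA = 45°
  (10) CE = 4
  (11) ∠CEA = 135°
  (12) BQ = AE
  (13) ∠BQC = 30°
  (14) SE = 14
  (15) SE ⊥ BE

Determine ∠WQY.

Step 1: By the law of cosines on triangle QWY: QY² = 15² + 15² − 2·15·15·cos(150°) = 839.71, so QY ≈ 28.98.
Step 2: By the inverse law of cosines on triangle WQY: cos(∠WQY) = (15² + 28.98² − 15²) / (2·15·28.98) = 839.71/869.33 = 0.9659, so ∠WQY = 15°.

Therefore, the measure of angle ∠WQY = 15°.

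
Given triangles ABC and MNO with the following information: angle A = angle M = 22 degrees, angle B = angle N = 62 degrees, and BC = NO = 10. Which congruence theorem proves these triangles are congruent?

The given information provides:
angle A = angle M = 22 degrees, angle B = angle N = 62 degrees, and BC = NO = 10
This matches the AAS congruence theorem.
Two pairs of corresponding angles and a non-included side are equal (Angle-Angle-Side).

AAS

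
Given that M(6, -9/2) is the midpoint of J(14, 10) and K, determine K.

Using the midpoint formula: M = ((x1 + x2)/2, (y1 + y2)/2)
We know M = (6, -9/2) and J = (14, 10)
For x: 6 = (14 + x2)/2, so x2 = 2*6 - 14 = -2
For y: -9/2 = (10 + y2)/2, so y2 = 2*-9/2 - 10 = -19
K = (-2, -19)

(-2, -19)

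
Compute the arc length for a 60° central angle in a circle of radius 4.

Arc length = 2π(4)(1/6) = 4*pi/3

4*pi/3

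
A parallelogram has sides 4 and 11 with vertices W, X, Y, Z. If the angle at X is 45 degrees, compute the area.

Area = a * b * sin(theta)
Area = 4 * 11 * sin(45 degrees)
Area = 44 * sqrt(2)/2
Area = 22*sqrt(2)

22*sqrt(2)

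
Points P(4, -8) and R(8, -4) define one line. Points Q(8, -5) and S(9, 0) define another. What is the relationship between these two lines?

Slope of line 1: m1 = (-4 - -8)/(8 - 4) = 4/4 = 1
Slope of line 2: m2 = (0 - -5)/(9 - 8) = 5/1 = 5
m1 != m2 (1 != 5), so not parallel.
m1 * m2 = (1) * (5) = 5 != -1, so not perpendicular.
The lines are neither parallel nor perpendicular.

Neither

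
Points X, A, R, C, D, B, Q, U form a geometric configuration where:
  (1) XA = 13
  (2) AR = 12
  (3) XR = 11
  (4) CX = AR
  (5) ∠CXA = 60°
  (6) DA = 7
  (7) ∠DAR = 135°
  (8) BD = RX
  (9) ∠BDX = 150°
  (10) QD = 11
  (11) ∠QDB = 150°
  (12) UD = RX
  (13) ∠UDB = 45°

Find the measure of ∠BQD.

From the given relations: BD = RX = 11.
Step 1: By the law of cosines on triangle QDB: QB² = 11² + 11² − 2·11·11·cos(150°) = 451.58, so QB ≈ 21.25.
Step 2: By the inverse law of cosines on triangle BQD: cos(∠BQD) = (21.25² + 11² − 11²) / (2·21.25·11) = 451.58/467.51 = 0.9659, so ∠BQD = 15°.

Therefore, the measure of angle ∠BQD = 15°.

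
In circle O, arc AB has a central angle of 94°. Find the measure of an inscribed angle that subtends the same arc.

By the inscribed angle theorem, the inscribed angle is half the central angle.
Inscribed angle = 94° / 2 = 47°

47°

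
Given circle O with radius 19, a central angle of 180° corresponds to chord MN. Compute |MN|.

Drop a perpendicular from the center to the chord, bisecting both the chord and the central angle.
Each half-chord = r sin(θ/2) = 19 sin(90°).
The full chord = 2 × 19 × sin(90°) = 38.

38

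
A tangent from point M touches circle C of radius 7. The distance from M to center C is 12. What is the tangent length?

Let T be the point of tangency. Then CT ⊥ MT (radius ⊥ tangent).
In right triangle CTM: CM² = CT² + MT²
12² = 7² + MT²
MT² = 95, MT = sqrt(95)

sqrt(95)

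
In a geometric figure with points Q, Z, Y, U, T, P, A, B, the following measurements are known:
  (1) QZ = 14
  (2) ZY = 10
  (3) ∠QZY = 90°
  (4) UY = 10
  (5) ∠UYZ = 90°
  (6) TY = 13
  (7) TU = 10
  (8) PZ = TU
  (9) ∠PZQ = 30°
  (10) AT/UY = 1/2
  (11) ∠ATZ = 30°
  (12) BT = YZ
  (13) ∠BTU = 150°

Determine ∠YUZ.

Step 1: By the law of cosines on triangle UYZ: UZ² = 10² + 10² − 2·10·10·cos(90°) = 200, so UZ = 10·√2.
Step 2: By the inverse law of cosines on triangle YUZ: cos(∠YUZ) = (10² + (10·√2)² − 10²) / (2·10·10·√2) = 200/282.84 = 0.7071, so ∠YUZ = 45°.

Therefore, the measure of angle ∠YUZ = 45°.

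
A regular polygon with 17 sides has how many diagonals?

Each of the 17 vertices connects to 14 non-adjacent vertices via diagonals.
Total connections = 17 × 14 = 238, but each diagonal is counted twice.
Number of diagonals = 238 / 2 = 119.

119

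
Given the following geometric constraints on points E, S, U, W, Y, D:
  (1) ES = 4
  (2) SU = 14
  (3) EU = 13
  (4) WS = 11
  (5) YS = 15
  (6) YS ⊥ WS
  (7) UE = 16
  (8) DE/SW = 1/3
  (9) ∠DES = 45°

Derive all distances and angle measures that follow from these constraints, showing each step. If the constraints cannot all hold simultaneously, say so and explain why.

These constraints are not satisfiable: (3) EU = 13 and (7) UE = 16 assign two different lengths to the same segment. No planar figure meets all of them, so nothing further can be derived.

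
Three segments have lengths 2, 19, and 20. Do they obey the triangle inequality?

Yes.
The triangle inequality requires that the sum of any two sides exceeds the third.
Here 2 + 19 = 21 > 20, so the condition is met.

Yes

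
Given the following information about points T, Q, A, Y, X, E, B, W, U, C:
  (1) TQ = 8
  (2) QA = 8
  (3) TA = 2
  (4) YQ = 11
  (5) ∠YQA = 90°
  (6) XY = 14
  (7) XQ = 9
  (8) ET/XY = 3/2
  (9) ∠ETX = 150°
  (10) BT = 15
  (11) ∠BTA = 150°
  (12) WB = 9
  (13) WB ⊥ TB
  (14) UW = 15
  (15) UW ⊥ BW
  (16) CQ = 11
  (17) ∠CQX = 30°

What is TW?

Step 1: By the law of cosines on triangle TBW: TW² = 15² + 9² − 2·15·9·cos(90°) = 306, so TW = 3·√34.

Therefore, the length of TW = 3·√34.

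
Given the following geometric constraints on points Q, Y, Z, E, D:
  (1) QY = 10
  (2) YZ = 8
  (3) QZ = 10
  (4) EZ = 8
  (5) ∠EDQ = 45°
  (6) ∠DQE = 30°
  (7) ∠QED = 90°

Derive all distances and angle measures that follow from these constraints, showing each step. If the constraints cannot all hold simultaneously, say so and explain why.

These constraints are not satisfiable: (5), (6) and (7) are the three interior angles of triangle EDQ, which must sum to 180°, but 45° + 30° + 90° = 165°. No planar figure meets all of them, so nothing further can be derived.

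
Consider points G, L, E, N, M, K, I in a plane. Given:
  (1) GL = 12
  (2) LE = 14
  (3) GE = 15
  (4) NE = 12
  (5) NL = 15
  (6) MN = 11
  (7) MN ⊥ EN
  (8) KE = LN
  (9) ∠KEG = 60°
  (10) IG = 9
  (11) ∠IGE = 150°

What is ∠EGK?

From the given relations: KE = LN = 15.
Step 1: By the law of cosines on triangle GEK: GK² = 15² + 15² − 2·15·15·cos(60°) = 225, so GK = 15.
Step 2: By the inverse law of cosines on triangle EGK: cos(∠EGK) = (15² + 15² − 15²) / (2·15·15) = 225/450 = 0.5, so ∠EGK = 60°.

Therefore, the measure of angle ∠EGK = 60°.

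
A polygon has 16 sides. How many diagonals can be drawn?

Total line segments between 16 vertices = C(16,2) = 120.
Subtract the 16 sides: 120 - 16 = 104 diagonals.

104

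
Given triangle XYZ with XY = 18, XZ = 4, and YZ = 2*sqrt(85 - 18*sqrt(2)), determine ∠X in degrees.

By the inverse law of cosines: cos(X) = (XY² + XZ² - YZ²) / (2 × XY × XZ)
cos(X) = (18² + 4² - (2*sqrt(85 - 18*sqrt(2)))²) / (2 × 18 × 4)
cos(X) = (324 + 16 - (340 - 72*sqrt(2))) / 144
cos(X) = sqrt(2)/2
X = arccos(sqrt(2)/2) = 45°

45°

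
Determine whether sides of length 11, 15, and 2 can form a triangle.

The longest side is 15. The other two sides sum to 2 + 11 = 13.
Since 13 ≤ 15, the two shorter sides cannot reach around to close the triangle.

No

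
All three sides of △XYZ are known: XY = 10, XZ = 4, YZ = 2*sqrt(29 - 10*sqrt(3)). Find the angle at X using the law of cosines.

When all three sides of a triangle are known, the law of cosines can be rearranged to find any angle.
cos(C) = (a² + b² - c²) / (2ab) gives cos(X) = sqrt(3)/2.
Taking the inverse cosine: X = 30°.

30°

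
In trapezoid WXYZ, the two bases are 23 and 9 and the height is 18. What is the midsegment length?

The midsegment (median) of a trapezoid connects the midpoints of the non-parallel sides.
Its length is the average of the two bases: (23 + 9) / 2 = 16.

16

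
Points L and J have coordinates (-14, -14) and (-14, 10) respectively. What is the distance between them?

d = sqrt((-14 - -14)^2 + (10 - -14)^2)
d = sqrt(0^2 + 24^2)
d = sqrt(0 + 576)
d = sqrt(576) = 24

24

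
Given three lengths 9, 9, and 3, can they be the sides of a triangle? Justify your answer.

Yes.
The triangle inequality requires that the sum of any two sides exceeds the third.
Here 3 + 9 = 12 > 9, so the condition is met.

Yes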